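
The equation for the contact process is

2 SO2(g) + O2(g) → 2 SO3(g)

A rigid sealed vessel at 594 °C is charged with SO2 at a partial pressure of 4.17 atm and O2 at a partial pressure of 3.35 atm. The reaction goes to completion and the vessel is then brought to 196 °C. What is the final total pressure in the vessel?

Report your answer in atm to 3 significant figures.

Because the vessel is rigid and T is held at 594 °C, work the stoichiometry in partial pressures (P_i = n_iRT/V).
P(O2) required for 4.17 atm of SO2 = (1/2) × 4.17 = 2.085 atm; available 3.35 atm, so SO2 is limiting.
P(O2) remaining = 3.35 − (1/2) × 4.17 = 1.265 atm
P(gaseous products) = (2)/2 × 4.17 = 4.170 atm
P_total at 594 °C = 1.265 + 4.170 = 5.435 atm
Scaling to 196 °C: P = 5.435 × 469.15/867.15 = 2.940 atm

2.94 atm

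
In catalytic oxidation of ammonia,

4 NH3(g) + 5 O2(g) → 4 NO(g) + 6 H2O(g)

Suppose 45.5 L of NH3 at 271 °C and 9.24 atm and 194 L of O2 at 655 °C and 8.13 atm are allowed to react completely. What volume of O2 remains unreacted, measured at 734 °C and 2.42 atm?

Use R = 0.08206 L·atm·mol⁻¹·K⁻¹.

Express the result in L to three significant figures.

305 L

n(NH3) = PV/RT = (9.24 × 45.5) / (0.08206 × 544.15) = 9.415 mol
n(O2) = PV/RT = (8.13 × 194) / (0.08206 × 928.15) = 20.71 mol
For 9.415 mol NH3, stoichiometry requires (5/4) × 9.415 = 11.77 mol O2; 20.71 mol is available, so NH3 is limiting.
n(O2) consumed = (5/4) × 9.415 = 11.77 mol; remaining = 20.71 − 11.77 = 8.940 mol
V(O2) = nRT/P = 8.940 × 0.08206 × 1007.15 / 2.42 = 305.3 L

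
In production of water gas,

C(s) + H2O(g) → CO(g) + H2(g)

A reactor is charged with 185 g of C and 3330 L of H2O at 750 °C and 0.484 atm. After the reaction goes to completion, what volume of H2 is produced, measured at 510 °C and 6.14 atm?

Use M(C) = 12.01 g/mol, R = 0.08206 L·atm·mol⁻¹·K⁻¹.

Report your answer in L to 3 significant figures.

161 L

n(C) = 185 / 12.01 = 15.40 mol
n(H2O) = PV/RT = (0.484 × 3330) / (0.08206 × 1023.15) = 19.20 mol
For 15.40 mol C, stoichiometry requires (1/1) × 15.40 = 15.40 mol H2O; 19.20 mol is available, so C is limiting.
n(H2) = (1/1) × 15.40 = 15.40 mol
V(H2) = nRT/P = 15.40 × 0.08206 × 783.15 / 6.14 = 161.2 L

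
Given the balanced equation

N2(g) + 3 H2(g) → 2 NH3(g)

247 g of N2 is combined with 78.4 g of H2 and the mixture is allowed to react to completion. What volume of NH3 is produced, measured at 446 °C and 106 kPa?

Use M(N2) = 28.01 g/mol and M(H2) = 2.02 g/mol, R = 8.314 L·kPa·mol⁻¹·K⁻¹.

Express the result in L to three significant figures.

995 L

n(N2) = 247 / 28.01 = 8.818 mol
n(H2) = 78.4 / 2.02 = 38.81 mol
For 8.818 mol N2, stoichiometry requires (3/1) × 8.818 = 26.45 mol H2; 38.81 mol is available, so N2 is limiting.
n(NH3) = (2/1) × 8.818 = 17.64 mol
V(NH3) = nRT/P = 17.64 × 8.314 × 719.15 / 106 = 995.0 L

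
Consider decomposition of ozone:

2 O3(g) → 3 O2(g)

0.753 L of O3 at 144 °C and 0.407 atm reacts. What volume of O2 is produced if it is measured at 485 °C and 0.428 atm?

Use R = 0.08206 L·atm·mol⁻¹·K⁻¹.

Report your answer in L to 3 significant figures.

n(O3) = PV/RT = (0.407 × 0.753) / (0.08206 × 417.15) = 0.008953 mol
n(O2) = (3/2) × 0.008953 = 0.01343 mol
V = nRT/P = 0.01343 × 0.08206 × 758.15 / 0.428 = 1.952 L

1.95 L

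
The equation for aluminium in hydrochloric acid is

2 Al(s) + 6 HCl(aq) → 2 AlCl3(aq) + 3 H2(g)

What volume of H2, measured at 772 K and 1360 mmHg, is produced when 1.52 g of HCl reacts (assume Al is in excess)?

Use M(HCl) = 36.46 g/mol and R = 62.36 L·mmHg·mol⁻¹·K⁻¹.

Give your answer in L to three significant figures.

0.738 L

n(HCl) = 1.520 / 36.46 = 0.04169 mol
n(H2) = (3/6) × 0.04169 = 0.02084 mol
V = nRT/P = 0.02084 × 62.36 × 772 / 1360 = 0.7377 L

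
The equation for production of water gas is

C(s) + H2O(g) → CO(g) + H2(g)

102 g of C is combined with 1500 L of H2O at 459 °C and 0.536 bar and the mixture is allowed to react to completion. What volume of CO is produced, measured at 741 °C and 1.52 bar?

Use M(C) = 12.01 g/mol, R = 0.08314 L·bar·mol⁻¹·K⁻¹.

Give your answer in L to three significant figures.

471 L

n(C) = 102 / 12.01 = 8.493 mol
n(H2O) = PV/RT = (0.536 × 1500) / (0.08314 × 732.15) = 13.21 mol
For 8.493 mol C, stoichiometry requires (1/1) × 8.493 = 8.493 mol H2O; 13.21 mol is available, so C is limiting.
n(CO) = (1/1) × 8.493 = 8.493 mol
V(CO) = nRT/P = 8.493 × 0.08314 × 1014.15 / 1.52 = 471.1 L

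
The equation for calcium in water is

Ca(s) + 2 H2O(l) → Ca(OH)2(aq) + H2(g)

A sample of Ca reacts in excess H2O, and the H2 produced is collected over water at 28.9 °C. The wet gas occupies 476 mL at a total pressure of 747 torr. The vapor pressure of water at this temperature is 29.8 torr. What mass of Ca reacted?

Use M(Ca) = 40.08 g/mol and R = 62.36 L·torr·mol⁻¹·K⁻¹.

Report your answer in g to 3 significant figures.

0.726 g

P(H2) = 747 − 29.8 = 717.2 torr
n(H2) = PV/RT = (717.2 × 0.4760) / (62.36 × 302.05) = 0.01812 mol
n(Ca) = (1/1) × 0.01812 = 0.01812 mol
m(Ca) = 0.01812 × 40.08 = 0.7262 g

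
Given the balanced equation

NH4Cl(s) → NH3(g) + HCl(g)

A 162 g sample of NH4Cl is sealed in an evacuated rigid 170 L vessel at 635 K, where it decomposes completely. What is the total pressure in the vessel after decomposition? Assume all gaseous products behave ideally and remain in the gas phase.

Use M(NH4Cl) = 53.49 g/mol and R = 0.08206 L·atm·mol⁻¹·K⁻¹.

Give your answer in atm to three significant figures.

n(NH4Cl) = 162 / 53.49 = 3.029 mol
n(gas produced) = (2/1) × 3.029 = 6.058 mol
P = nRT/V = 6.058 × 0.08206 × 635 / 170 = 1.857 atm

1.86 atm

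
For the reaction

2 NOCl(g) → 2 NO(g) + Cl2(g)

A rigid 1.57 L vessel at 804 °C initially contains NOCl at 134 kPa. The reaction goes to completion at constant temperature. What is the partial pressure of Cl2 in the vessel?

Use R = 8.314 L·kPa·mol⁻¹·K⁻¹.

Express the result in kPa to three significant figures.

n(NOCl)₀ = PV/RT = (134 × 1.57) / (8.314 × 1077.15) = 0.02349 mol
n(Cl2) = (1/2) × 0.02349 = 0.01175 mol
P(Cl2) = nRT/V = 0.01175 × 8.314 × 1077.15 / 1.57 = 67.02 kPa

67.0 kPa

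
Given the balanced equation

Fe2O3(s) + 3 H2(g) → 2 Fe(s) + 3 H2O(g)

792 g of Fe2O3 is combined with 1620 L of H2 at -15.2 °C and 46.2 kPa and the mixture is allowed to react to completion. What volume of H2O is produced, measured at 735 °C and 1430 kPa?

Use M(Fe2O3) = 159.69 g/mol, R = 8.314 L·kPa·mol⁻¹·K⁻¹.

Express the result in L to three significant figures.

n(Fe2O3) = 792 / 159.69 = 4.960 mol
n(H2) = PV/RT = (46.2 × 1620) / (8.314 × 257.95) = 34.90 mol
For 4.960 mol Fe2O3, stoichiometry requires (3/1) × 4.960 = 14.88 mol H2; 34.90 mol is available, so Fe2O3 is limiting.
n(H2O) = (3/1) × 4.960 = 14.88 mol
V(H2O) = nRT/P = 14.88 × 8.314 × 1008.15 / 1430 = 87.22 L

87.2 L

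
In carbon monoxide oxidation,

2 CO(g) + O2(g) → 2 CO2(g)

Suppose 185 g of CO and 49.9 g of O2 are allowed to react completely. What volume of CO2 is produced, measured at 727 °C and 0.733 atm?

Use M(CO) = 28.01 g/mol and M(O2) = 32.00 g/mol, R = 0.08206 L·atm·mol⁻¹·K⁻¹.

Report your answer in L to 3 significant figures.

n(CO) = 185 / 28.01 = 6.605 mol
n(O2) = 49.9 / 32.00 = 1.559 mol
For 6.605 mol CO, stoichiometry requires (1/2) × 6.605 = 3.303 mol O2; 1.559 mol is available, so O2 is limiting.
n(CO2) = (2/1) × 1.559 = 3.118 mol
V(CO2) = nRT/P = 3.118 × 0.08206 × 1000.15 / 0.733 = 349.1 L

349 L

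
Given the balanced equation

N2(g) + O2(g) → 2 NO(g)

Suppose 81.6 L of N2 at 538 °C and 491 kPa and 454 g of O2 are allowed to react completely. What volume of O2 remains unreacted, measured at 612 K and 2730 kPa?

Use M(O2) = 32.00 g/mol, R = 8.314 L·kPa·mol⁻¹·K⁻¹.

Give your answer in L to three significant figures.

15.4 L

n(N2) = PV/RT = (491 × 81.6) / (8.314 × 811.15) = 5.941 mol
n(O2) = 454 / 32.00 = 14.19 mol
For 5.941 mol N2, stoichiometry requires (1/1) × 5.941 = 5.941 mol O2; 14.19 mol is available, so N2 is limiting.
n(O2) consumed = (1/1) × 5.941 = 5.941 mol; remaining = 14.19 − 5.941 = 8.249 mol
V(O2) = nRT/P = 8.249 × 8.314 × 612 / 2730 = 15.37 L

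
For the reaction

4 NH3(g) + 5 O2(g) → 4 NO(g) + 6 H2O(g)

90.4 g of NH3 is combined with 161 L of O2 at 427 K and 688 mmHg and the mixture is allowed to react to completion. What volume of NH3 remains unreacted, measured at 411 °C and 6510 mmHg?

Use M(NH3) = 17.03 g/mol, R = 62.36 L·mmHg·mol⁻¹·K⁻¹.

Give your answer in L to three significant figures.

13.0 L

n(NH3) = 90.4 / 17.03 = 5.308 mol
n(O2) = PV/RT = (688 × 161) / (62.36 × 427) = 4.160 mol
For 5.308 mol NH3, stoichiometry requires (5/4) × 5.308 = 6.635 mol O2; 4.160 mol is available, so O2 is limiting.
n(NH3) consumed = (4/5) × 4.160 = 3.328 mol; remaining = 5.308 − 3.328 = 1.980 mol
V(NH3) = nRT/P = 1.980 × 62.36 × 684.15 / 6510 = 12.98 L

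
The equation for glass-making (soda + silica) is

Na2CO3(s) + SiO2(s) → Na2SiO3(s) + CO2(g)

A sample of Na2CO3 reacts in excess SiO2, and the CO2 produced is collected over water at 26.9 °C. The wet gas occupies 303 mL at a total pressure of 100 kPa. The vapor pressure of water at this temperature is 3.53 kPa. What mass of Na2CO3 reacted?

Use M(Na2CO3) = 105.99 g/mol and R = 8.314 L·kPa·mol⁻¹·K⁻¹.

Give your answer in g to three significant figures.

P(CO2) = 100 − 3.53 = 96.47 kPa
n(CO2) = PV/RT = (96.47 × 0.3030) / (8.314 × 300.05) = 0.01172 mol
n(Na2CO3) = (1/1) × 0.01172 = 0.01172 mol
m(Na2CO3) = 0.01172 × 105.99 = 1.242 g

1.24 g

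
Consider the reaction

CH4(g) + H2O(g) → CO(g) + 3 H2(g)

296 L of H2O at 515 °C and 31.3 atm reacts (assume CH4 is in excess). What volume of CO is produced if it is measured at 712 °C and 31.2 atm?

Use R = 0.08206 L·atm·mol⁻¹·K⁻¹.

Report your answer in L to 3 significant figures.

371 L

n(H2O) = PV/RT = (31.3 × 296) / (0.08206 × 788.15) = 143.3 mol
n(CO) = (1/1) × 143.3 = 143.3 mol
V = nRT/P = 143.3 × 0.08206 × 985.15 / 31.2 = 371.3 L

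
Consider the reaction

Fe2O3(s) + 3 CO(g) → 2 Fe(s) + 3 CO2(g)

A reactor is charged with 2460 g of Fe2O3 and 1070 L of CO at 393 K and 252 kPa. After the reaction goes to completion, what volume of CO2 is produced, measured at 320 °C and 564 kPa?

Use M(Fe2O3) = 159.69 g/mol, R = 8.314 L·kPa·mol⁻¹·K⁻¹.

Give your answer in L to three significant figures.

404 L

n(Fe2O3) = 2460 / 159.69 = 15.40 mol
n(CO) = PV/RT = (252 × 1070) / (8.314 × 393) = 82.52 mol
For 15.40 mol Fe2O3, stoichiometry requires (3/1) × 15.40 = 46.20 mol CO; 82.52 mol is available, so Fe2O3 is limiting.
n(CO2) = (3/1) × 15.40 = 46.20 mol
V(CO2) = nRT/P = 46.20 × 8.314 × 593.15 / 564 = 404.0 L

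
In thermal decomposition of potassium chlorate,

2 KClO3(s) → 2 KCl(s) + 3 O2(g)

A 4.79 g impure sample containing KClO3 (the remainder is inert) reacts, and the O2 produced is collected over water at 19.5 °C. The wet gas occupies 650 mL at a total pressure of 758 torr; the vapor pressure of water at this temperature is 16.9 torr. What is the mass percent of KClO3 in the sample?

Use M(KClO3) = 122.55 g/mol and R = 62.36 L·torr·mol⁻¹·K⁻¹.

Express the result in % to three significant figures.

45.0 %

P(O2) = 758 − 16.9 = 741.1 torr
n(O2) = PV/RT = (741.1 × 0.6500) / (62.36 × 292.65) = 0.02640 mol
n(KClO3) = (2/3) × 0.02640 = 0.01760 mol
m(KClO3) = 0.01760 × 122.55 = 2.157 g
%KClO3 = 2.157 / 4.79 × 100 = 45.03%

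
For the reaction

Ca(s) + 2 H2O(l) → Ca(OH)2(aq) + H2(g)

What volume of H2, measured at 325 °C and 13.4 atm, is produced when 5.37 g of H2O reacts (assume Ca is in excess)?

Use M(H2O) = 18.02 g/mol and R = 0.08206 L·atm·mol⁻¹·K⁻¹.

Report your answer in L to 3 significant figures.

n(H2O) = 5.370 / 18.02 = 0.2980 mol
n(H2) = (1/2) × 0.2980 = 0.1490 mol
V = nRT/P = 0.1490 × 0.08206 × 598.15 / 13.4 = 0.5458 L

0.546 L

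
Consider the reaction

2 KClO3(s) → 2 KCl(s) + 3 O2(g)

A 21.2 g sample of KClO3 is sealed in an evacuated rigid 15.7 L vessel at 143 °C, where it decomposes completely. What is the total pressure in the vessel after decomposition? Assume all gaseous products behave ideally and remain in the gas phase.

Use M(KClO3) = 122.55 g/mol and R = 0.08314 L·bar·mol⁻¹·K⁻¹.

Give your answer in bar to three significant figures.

0.572 bar

n(KClO3) = 21.2 / 122.55 = 0.1730 mol
n(gas produced) = (3/2) × 0.1730 = 0.2595 mol
P = nRT/V = 0.2595 × 0.08314 × 416.15 / 15.7 = 0.5719 bar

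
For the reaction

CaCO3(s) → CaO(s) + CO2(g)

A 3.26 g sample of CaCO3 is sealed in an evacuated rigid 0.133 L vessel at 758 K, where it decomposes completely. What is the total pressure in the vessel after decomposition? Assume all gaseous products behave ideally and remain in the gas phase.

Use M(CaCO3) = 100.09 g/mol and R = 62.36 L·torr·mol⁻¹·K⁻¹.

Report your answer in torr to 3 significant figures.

n(CaCO3) = 3.26 / 100.09 = 0.03257 mol
n(gas produced) = (1/1) × 0.03257 = 0.03257 mol
P = nRT/V = 0.03257 × 62.36 × 758 / 0.133 = 11580 torr

11600 torr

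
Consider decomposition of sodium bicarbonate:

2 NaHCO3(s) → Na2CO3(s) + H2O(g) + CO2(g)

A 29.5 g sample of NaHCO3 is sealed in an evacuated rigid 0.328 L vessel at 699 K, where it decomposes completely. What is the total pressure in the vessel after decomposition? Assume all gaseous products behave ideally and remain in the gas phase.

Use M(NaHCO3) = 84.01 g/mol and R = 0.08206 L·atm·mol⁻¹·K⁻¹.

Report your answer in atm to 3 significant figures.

n(NaHCO3) = 29.5 / 84.01 = 0.3511 mol
n(gas produced) = (2/2) × 0.3511 = 0.3511 mol
P = nRT/V = 0.3511 × 0.08206 × 699 / 0.328 = 61.40 atm

61.4 atm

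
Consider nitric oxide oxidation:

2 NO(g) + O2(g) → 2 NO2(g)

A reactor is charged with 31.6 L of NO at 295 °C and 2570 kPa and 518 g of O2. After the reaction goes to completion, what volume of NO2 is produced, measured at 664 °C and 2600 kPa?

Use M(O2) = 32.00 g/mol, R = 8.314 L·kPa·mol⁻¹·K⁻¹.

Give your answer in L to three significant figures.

n(NO) = PV/RT = (2570 × 31.6) / (8.314 × 568.15) = 17.19 mol
n(O2) = 518 / 32.00 = 16.19 mol
For 17.19 mol NO, stoichiometry requires (1/2) × 17.19 = 8.595 mol O2; 16.19 mol is available, so NO is limiting.
n(NO2) = (2/2) × 17.19 = 17.19 mol
V(NO2) = nRT/P = 17.19 × 8.314 × 937.15 / 2600 = 51.51 L

51.5 L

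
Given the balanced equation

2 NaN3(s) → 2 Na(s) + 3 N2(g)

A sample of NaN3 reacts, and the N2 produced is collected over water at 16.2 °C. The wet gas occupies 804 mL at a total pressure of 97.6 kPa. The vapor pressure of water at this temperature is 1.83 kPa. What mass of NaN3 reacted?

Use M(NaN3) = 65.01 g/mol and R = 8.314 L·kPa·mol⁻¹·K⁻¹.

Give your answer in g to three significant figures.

P(N2) = 97.6 − 1.83 = 95.77 kPa
n(N2) = PV/RT = (95.77 × 0.8040) / (8.314 × 289.35) = 0.03201 mol
n(NaN3) = (2/3) × 0.03201 = 0.02134 mol
m(NaN3) = 0.02134 × 65.01 = 1.387 g

1.39 g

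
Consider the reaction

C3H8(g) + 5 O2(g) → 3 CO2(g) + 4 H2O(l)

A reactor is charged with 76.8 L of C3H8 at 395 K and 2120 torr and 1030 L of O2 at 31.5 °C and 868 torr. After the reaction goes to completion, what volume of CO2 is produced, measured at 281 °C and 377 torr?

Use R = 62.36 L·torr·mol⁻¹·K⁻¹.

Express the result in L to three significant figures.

1820 L

n(C3H8) = PV/RT = (2120 × 76.8) / (62.36 × 395) = 6.610 mol
n(O2) = PV/RT = (868 × 1030) / (62.36 × 304.65) = 47.06 mol
For 6.610 mol C3H8, stoichiometry requires (5/1) × 6.610 = 33.05 mol O2; 47.06 mol is available, so C3H8 is limiting.
n(CO2) = (3/1) × 6.610 = 19.83 mol
V(CO2) = nRT/P = 19.83 × 62.36 × 554.15 / 377 = 1818 L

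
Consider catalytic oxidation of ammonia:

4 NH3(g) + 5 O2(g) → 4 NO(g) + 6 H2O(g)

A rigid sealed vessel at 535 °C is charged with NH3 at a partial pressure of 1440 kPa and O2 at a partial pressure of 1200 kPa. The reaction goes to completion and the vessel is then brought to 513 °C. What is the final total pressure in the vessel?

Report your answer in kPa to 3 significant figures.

With V and T fixed, P_i ∝ n_i, so the mole ratios apply directly to partial pressures at 535 °C.
P(O2) required for 1440 kPa of NH3 = (5/4) × 1440 = 1800 kPa; available 1200 kPa, so O2 is limiting.
P(NH3) remaining = 1440 − (4/5) × 1200 = 480.0 kPa
P(gaseous products) = (4+6)/5 × 1200 = 2400 kPa
P_total at 535 °C = 480.0 + 2400 = 2880 kPa
Scaling to 513 °C: P = 2880 × 786.15/808.15 = 2802 kPa

2800 kPa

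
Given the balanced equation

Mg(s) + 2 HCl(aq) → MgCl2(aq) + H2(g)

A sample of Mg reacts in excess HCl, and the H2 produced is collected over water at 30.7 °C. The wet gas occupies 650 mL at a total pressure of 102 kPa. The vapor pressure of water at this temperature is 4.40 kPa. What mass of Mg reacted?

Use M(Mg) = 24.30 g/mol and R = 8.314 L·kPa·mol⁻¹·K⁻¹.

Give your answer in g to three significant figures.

0.610 g

P(H2) = 102 − 4.40 = 97.60 kPa
n(H2) = PV/RT = (97.60 × 0.6500) / (8.314 × 303.85) = 0.02511 mol
n(Mg) = (1/1) × 0.02511 = 0.02511 mol
m(Mg) = 0.02511 × 24.30 = 0.6102 g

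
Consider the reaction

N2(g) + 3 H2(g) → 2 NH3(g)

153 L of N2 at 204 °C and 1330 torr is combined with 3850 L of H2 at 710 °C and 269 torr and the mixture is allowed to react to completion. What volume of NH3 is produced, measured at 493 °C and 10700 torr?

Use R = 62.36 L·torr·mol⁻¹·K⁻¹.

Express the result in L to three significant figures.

n(N2) = PV/RT = (1330 × 153) / (62.36 × 477.15) = 6.839 mol
n(H2) = PV/RT = (269 × 3850) / (62.36 × 983.15) = 16.89 mol
For 6.839 mol N2, stoichiometry requires (3/1) × 6.839 = 20.52 mol H2; 16.89 mol is available, so H2 is limiting.
n(NH3) = (2/3) × 16.89 = 11.26 mol
V(NH3) = nRT/P = 11.26 × 62.36 × 766.15 / 10700 = 50.28 L

50.3 L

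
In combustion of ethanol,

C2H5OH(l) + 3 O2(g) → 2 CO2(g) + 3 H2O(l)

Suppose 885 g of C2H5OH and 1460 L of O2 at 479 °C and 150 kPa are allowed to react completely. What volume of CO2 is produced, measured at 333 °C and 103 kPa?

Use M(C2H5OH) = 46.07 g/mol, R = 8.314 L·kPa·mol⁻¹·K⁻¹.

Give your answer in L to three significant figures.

n(C2H5OH) = 885 / 46.07 = 19.21 mol
n(O2) = PV/RT = (150 × 1460) / (8.314 × 752.15) = 35.02 mol
For 19.21 mol C2H5OH, stoichiometry requires (3/1) × 19.21 = 57.63 mol O2; 35.02 mol is available, so O2 is limiting.
n(CO2) = (2/3) × 35.02 = 23.35 mol
V(CO2) = nRT/P = 23.35 × 8.314 × 606.15 / 103 = 1142 L

1140 L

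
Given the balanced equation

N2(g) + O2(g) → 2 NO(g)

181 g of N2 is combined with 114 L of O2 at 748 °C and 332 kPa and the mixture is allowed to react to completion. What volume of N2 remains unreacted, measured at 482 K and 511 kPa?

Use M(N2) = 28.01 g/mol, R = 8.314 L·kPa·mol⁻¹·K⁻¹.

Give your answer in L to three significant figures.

n(N2) = 181 / 28.01 = 6.462 mol
n(O2) = PV/RT = (332 × 114) / (8.314 × 1021.15) = 4.458 mol
For 6.462 mol N2, stoichiometry requires (1/1) × 6.462 = 6.462 mol O2; 4.458 mol is available, so O2 is limiting.
n(N2) consumed = (1/1) × 4.458 = 4.458 mol; remaining = 6.462 − 4.458 = 2.004 mol
V(N2) = nRT/P = 2.004 × 8.314 × 482 / 511 = 15.72 L

15.7 L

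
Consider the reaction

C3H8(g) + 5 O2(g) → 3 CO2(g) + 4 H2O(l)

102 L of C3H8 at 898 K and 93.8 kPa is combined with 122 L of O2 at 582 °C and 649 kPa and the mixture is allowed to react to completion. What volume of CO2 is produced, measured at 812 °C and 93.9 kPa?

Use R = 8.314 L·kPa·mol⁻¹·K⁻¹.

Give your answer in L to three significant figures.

n(C3H8) = PV/RT = (93.8 × 102) / (8.314 × 898) = 1.281 mol
n(O2) = PV/RT = (649 × 122) / (8.314 × 855.15) = 11.14 mol
For 1.281 mol C3H8, stoichiometry requires (5/1) × 1.281 = 6.405 mol O2; 11.14 mol is available, so C3H8 is limiting.
n(CO2) = (3/1) × 1.281 = 3.843 mol
V(CO2) = nRT/P = 3.843 × 8.314 × 1085.15 / 93.9 = 369.2 L

369 L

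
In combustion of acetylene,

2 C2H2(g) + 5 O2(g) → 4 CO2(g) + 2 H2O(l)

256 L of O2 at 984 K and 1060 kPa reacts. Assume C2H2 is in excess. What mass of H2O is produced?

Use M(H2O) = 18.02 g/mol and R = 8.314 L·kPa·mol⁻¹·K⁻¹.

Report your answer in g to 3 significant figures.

n(O2) = PV/RT = (1060 × 256) / (8.314 × 984) = 33.17 mol
n(H2O) = (2/5) × 33.17 = 13.27 mol
m(H2O) = 13.27 × 18.02 = 239.1 g

239 g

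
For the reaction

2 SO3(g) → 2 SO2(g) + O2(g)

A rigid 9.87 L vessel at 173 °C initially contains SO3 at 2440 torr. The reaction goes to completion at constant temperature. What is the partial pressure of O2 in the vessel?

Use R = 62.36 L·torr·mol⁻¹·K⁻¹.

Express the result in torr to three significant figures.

n(SO3)₀ = PV/RT = (2440 × 9.87) / (62.36 × 446.15) = 0.8656 mol
n(O2) = (1/2) × 0.8656 = 0.4328 mol
P(O2) = nRT/V = 0.4328 × 62.36 × 446.15 / 9.87 = 1220 torr

1220 torr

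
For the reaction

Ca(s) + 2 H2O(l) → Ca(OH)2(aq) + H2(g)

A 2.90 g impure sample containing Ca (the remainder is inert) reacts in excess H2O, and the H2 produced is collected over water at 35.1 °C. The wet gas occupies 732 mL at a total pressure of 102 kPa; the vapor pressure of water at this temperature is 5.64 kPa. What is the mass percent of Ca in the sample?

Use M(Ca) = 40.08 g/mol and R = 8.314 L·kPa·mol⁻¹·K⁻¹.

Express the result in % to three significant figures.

P(H2) = 102 − 5.64 = 96.36 kPa
n(H2) = PV/RT = (96.36 × 0.7320) / (8.314 × 308.25) = 0.02752 mol
n(Ca) = (1/1) × 0.02752 = 0.02752 mol
m(Ca) = 0.02752 × 40.08 = 1.103 g
%Ca = 1.103 / 2.90 × 100 = 38.03%

38.0 %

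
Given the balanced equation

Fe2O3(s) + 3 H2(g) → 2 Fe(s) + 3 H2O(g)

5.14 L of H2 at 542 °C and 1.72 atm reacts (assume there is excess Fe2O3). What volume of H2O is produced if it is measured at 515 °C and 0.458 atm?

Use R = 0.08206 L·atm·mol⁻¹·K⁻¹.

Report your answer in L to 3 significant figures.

18.7 L

n(H2) = PV/RT = (1.72 × 5.14) / (0.08206 × 815.15) = 0.1322 mol
n(H2O) = (3/3) × 0.1322 = 0.1322 mol
V = nRT/P = 0.1322 × 0.08206 × 788.15 / 0.458 = 18.67 L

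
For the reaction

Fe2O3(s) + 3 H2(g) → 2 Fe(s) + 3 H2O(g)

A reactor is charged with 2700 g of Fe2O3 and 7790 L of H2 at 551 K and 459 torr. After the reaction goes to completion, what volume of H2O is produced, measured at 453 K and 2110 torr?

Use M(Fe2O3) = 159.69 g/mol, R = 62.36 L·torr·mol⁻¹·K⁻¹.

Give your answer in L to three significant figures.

679 L

n(Fe2O3) = 2700 / 159.69 = 16.91 mol
n(H2) = PV/RT = (459 × 7790) / (62.36 × 551) = 104.1 mol
For 16.91 mol Fe2O3, stoichiometry requires (3/1) × 16.91 = 50.73 mol H2; 104.1 mol is available, so Fe2O3 is limiting.
n(H2O) = (3/1) × 16.91 = 50.73 mol
V(H2O) = nRT/P = 50.73 × 62.36 × 453 / 2110 = 679.2 L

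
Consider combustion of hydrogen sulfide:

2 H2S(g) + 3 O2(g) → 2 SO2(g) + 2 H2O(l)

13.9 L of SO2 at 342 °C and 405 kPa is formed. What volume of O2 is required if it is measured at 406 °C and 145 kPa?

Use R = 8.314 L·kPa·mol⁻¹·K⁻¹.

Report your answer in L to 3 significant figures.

64.3 L

n(SO2) = PV/RT = (405 × 13.9) / (8.314 × 615.15) = 1.101 mol
n(O2) = (3/2) × 1.101 = 1.651 mol
V = nRT/P = 1.651 × 8.314 × 679.15 / 145 = 64.29 L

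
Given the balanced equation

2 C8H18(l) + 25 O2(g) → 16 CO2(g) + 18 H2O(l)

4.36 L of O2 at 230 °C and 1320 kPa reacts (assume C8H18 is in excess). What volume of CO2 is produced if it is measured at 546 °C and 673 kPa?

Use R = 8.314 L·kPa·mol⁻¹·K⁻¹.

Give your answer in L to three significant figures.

8.91 L

n(O2) = PV/RT = (1320 × 4.36) / (8.314 × 503.15) = 1.376 mol
n(CO2) = (16/25) × 1.376 = 0.8806 mol
V = nRT/P = 0.8806 × 8.314 × 819.15 / 673 = 8.911 L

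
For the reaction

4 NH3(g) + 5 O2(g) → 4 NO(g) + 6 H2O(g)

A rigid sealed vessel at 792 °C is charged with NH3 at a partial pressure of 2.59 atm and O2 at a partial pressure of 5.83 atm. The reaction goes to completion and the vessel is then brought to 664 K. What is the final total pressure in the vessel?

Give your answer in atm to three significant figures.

At constant V, partial pressures at 792 °C are proportional to moles, so apply stoichiometry directly to pressures.
P(O2) required for 2.59 atm of NH3 = (5/4) × 2.59 = 3.237 atm; available 5.83 atm, so NH3 is limiting.
P(O2) remaining = 5.83 − (5/4) × 2.59 = 2.593 atm
P(gaseous products) = (4+6)/4 × 2.59 = 6.475 atm
P_total at 792 °C = 2.593 + 6.475 = 9.068 atm
Scaling to 664 K: P = 9.068 × 664/1065.15 = 5.653 atm

5.65 atm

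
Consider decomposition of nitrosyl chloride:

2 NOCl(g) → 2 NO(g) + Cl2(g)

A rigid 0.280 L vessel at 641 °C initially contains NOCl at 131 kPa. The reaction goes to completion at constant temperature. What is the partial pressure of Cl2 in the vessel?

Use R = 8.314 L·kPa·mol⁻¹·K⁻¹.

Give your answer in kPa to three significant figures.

n(NOCl)₀ = PV/RT = (131 × 0.280) / (8.314 × 914.15) = 0.004826 mol
n(Cl2) = (1/2) × 0.004826 = 0.002413 mol
P(Cl2) = nRT/V = 0.002413 × 8.314 × 914.15 / 0.280 = 65.50 kPa

65.5 kPa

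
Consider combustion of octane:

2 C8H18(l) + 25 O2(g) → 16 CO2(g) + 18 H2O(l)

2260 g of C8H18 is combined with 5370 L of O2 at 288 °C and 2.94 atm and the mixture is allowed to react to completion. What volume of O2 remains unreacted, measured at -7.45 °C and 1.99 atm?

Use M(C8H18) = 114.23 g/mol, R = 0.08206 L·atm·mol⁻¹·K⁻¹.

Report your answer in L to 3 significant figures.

1050 L

n(C8H18) = 2260 / 114.23 = 19.78 mol
n(O2) = PV/RT = (2.94 × 5370) / (0.08206 × 561.15) = 342.9 mol
For 19.78 mol C8H18, stoichiometry requires (25/2) × 19.78 = 247.2 mol O2; 342.9 mol is available, so C8H18 is limiting.
n(O2) consumed = (25/2) × 19.78 = 247.2 mol; remaining = 342.9 − 247.2 = 95.70 mol
V(O2) = nRT/P = 95.70 × 0.08206 × 265.7 / 1.99 = 1049 L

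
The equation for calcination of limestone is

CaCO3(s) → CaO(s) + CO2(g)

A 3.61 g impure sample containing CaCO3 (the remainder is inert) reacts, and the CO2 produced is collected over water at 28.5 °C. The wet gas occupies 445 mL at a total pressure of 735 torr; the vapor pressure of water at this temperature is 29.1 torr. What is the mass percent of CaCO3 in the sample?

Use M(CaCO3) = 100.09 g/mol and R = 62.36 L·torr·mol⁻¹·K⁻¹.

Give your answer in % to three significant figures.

46.3 %

P(CO2) = 735 − 29.1 = 705.9 torr
n(CO2) = PV/RT = (705.9 × 0.4450) / (62.36 × 301.65) = 0.01670 mol
n(CaCO3) = (1/1) × 0.01670 = 0.01670 mol
m(CaCO3) = 0.01670 × 100.09 = 1.672 g
%CaCO3 = 1.672 / 3.61 × 100 = 46.32%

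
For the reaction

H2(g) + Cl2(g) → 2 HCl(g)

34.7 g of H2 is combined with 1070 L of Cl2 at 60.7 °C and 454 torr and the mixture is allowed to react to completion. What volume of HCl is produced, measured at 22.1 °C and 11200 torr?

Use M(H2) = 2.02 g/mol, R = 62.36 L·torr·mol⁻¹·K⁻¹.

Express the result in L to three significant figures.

n(H2) = 34.7 / 2.02 = 17.18 mol
n(Cl2) = PV/RT = (454 × 1070) / (62.36 × 333.85) = 23.33 mol
For 17.18 mol H2, stoichiometry requires (1/1) × 17.18 = 17.18 mol Cl2; 23.33 mol is available, so H2 is limiting.
n(HCl) = (2/1) × 17.18 = 34.36 mol
V(HCl) = nRT/P = 34.36 × 62.36 × 295.25 / 11200 = 56.48 L

56.5 L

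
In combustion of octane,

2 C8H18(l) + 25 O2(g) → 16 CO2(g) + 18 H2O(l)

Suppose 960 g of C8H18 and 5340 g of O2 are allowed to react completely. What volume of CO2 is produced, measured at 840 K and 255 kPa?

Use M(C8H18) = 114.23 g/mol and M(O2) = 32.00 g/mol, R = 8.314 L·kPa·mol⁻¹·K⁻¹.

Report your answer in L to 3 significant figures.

1840 L

n(C8H18) = 960 / 114.23 = 8.404 mol
n(O2) = 5340 / 32.00 = 166.9 mol
For 8.404 mol C8H18, stoichiometry requires (25/2) × 8.404 = 105.0 mol O2; 166.9 mol is available, so C8H18 is limiting.
n(CO2) = (16/2) × 8.404 = 67.23 mol
V(CO2) = nRT/P = 67.23 × 8.314 × 840 / 255 = 1841 L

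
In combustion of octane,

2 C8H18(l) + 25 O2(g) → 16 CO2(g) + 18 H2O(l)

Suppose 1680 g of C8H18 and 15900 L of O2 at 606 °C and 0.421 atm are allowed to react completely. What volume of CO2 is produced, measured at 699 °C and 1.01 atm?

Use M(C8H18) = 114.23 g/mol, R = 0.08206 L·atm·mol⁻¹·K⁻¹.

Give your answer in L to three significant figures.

n(C8H18) = 1680 / 114.23 = 14.71 mol
n(O2) = PV/RT = (0.421 × 15900) / (0.08206 × 879.15) = 92.79 mol
For 14.71 mol C8H18, stoichiometry requires (25/2) × 14.71 = 183.9 mol O2; 92.79 mol is available, so O2 is limiting.
n(CO2) = (16/25) × 92.79 = 59.39 mol
V(CO2) = nRT/P = 59.39 × 0.08206 × 972.15 / 1.01 = 4691 L

4690 L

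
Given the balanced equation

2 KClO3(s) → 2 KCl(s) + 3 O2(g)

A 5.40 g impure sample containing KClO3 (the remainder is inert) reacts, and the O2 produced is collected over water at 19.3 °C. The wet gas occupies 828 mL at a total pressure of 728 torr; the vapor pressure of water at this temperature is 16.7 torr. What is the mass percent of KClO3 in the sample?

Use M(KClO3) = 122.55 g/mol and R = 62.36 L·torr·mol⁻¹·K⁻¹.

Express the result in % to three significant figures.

48.9 %

P(O2) = 728 − 16.7 = 711.3 torr
n(O2) = PV/RT = (711.3 × 0.8280) / (62.36 × 292.45) = 0.03229 mol
n(KClO3) = (2/3) × 0.03229 = 0.02153 mol
m(KClO3) = 0.02153 × 122.55 = 2.639 g
%KClO3 = 2.639 / 5.40 × 100 = 48.87%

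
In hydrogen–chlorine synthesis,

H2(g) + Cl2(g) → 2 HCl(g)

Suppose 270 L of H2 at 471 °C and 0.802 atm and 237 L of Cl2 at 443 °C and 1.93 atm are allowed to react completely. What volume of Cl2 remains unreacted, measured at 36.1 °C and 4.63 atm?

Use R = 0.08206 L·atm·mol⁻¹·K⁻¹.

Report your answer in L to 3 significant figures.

23.2 L

n(H2) = PV/RT = (0.802 × 270) / (0.08206 × 744.15) = 3.546 mol
n(Cl2) = PV/RT = (1.93 × 237) / (0.08206 × 716.15) = 7.783 mol
For 3.546 mol H2, stoichiometry requires (1/1) × 3.546 = 3.546 mol Cl2; 7.783 mol is available, so H2 is limiting.
n(Cl2) consumed = (1/1) × 3.546 = 3.546 mol; remaining = 7.783 − 3.546 = 4.237 mol
V(Cl2) = nRT/P = 4.237 × 0.08206 × 309.25 / 4.63 = 23.22 L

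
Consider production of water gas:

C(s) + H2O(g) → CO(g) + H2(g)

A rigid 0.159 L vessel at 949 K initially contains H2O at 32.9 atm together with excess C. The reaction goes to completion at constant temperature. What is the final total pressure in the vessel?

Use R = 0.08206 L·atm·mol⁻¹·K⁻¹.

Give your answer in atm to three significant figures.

65.8 atm

Rigid vessel, constant T ⇒ P scales with total gas moles (1 → 2).
P_final = (2/1) × 32.9 = 65.80 atm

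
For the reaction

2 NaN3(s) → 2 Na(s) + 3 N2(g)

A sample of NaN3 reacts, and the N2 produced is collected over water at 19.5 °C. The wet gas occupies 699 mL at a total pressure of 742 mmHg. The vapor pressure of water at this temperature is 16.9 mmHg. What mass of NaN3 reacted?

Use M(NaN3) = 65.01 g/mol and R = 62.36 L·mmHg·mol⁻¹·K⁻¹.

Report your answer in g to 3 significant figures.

1.20 g

P(N2) = 742 − 16.9 = 725.1 mmHg
n(N2) = PV/RT = (725.1 × 0.6990) / (62.36 × 292.65) = 0.02777 mol
n(NaN3) = (2/3) × 0.02777 = 0.01851 mol
m(NaN3) = 0.01851 × 65.01 = 1.203 g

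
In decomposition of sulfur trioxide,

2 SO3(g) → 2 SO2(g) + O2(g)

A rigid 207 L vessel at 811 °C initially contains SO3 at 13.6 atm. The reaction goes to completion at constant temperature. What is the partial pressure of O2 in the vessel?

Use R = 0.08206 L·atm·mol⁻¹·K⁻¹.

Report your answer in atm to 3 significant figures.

6.80 atm

n(SO3)₀ = PV/RT = (13.6 × 207) / (0.08206 × 1084.15) = 31.64 mol
n(O2) = (1/2) × 31.64 = 15.82 mol
P(O2) = nRT/V = 15.82 × 0.08206 × 1084.15 / 207 = 6.799 atm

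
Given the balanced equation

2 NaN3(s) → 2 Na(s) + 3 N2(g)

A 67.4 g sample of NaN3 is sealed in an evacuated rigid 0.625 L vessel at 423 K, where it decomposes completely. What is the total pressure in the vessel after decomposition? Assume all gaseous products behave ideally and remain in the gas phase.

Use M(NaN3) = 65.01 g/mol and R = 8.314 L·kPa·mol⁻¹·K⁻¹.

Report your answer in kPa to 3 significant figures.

8750 kPa

n(NaN3) = 67.4 / 65.01 = 1.037 mol
n(gas produced) = (3/2) × 1.037 = 1.555 mol
P = nRT/V = 1.555 × 8.314 × 423 / 0.625 = 8750 kPa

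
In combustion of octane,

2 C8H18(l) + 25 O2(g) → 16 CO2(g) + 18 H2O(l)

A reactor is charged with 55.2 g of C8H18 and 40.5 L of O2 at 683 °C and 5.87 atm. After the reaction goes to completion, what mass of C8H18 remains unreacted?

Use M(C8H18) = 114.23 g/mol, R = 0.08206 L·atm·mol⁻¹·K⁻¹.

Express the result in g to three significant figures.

27.5 g

n(C8H18) = 55.2 / 114.23 = 0.4832 mol
n(O2) = PV/RT = (5.87 × 40.5) / (0.08206 × 956.15) = 3.030 mol
For 0.4832 mol C8H18, stoichiometry requires (25/2) × 0.4832 = 6.040 mol O2; 3.030 mol is available, so O2 is limiting.
n(C8H18) consumed = (2/25) × 3.030 = 0.2424 mol; remaining = 0.4832 − 0.2424 = 0.2408 mol
m(C8H18) = 0.2408 × 114.23 = 27.51 g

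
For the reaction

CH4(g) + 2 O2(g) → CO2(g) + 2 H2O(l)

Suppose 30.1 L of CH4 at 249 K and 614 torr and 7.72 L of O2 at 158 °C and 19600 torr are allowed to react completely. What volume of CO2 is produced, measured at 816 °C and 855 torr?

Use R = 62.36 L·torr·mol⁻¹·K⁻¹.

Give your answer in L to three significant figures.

94.5 L

n(CH4) = PV/RT = (614 × 30.1) / (62.36 × 249) = 1.190 mol
n(O2) = PV/RT = (19600 × 7.72) / (62.36 × 431.15) = 5.628 mol
For 1.190 mol CH4, stoichiometry requires (2/1) × 1.190 = 2.380 mol O2; 5.628 mol is available, so CH4 is limiting.
n(CO2) = (1/1) × 1.190 = 1.190 mol
V(CO2) = nRT/P = 1.190 × 62.36 × 1089.15 / 855 = 94.53 L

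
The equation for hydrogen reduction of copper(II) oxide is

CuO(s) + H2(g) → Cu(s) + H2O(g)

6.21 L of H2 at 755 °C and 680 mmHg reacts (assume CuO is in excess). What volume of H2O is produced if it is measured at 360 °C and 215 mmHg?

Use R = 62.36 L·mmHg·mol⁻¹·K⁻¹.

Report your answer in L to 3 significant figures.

12.1 L

n(H2) = PV/RT = (680 × 6.21) / (62.36 × 1028.15) = 0.06586 mol
n(H2O) = (1/1) × 0.06586 = 0.06586 mol
V = nRT/P = 0.06586 × 62.36 × 633.15 / 215 = 12.09 L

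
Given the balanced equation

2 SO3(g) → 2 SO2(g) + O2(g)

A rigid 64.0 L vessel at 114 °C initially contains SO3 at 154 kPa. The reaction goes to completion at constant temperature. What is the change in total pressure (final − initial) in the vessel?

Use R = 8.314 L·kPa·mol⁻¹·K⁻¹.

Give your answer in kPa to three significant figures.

Since T and V are fixed, P_final/P_initial = n_final/n_initial = 3/2.
P_final = (3/2) × 154 = 231.0 kPa; ΔP = 231.0 − 154 = 77.00 kPa

77.0 kPa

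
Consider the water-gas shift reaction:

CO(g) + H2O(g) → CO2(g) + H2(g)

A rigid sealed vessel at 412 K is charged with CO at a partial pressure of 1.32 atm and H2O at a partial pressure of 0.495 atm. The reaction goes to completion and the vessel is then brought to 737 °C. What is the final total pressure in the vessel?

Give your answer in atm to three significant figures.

With V and T fixed, P_i ∝ n_i, so the mole ratios apply directly to partial pressures at 412 K.
P(H2O) required for 1.32 atm of CO = (1/1) × 1.32 = 1.320 atm; available 0.495 atm, so H2O is limiting.
P(CO) remaining = 1.32 − (1/1) × 0.495 = 0.8250 atm
P(gaseous products) = (1+1)/1 × 0.495 = 0.9900 atm
P_total at 412 K = 0.8250 + 0.9900 = 1.815 atm
Scaling to 737 °C: P = 1.815 × 1010.15/412 = 4.450 atm

4.45 atm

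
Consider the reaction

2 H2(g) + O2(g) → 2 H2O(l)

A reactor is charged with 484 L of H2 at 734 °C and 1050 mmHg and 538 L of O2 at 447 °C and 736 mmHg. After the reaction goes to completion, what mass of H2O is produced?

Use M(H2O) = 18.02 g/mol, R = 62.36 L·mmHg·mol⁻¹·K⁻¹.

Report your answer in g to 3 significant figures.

n(H2) = PV/RT = (1050 × 484) / (62.36 × 1007.15) = 8.092 mol
n(O2) = PV/RT = (736 × 538) / (62.36 × 720.15) = 8.817 mol
For 8.092 mol H2, stoichiometry requires (1/2) × 8.092 = 4.046 mol O2; 8.817 mol is available, so H2 is limiting.
n(H2O) = (2/2) × 8.092 = 8.092 mol
m(H2O) = 8.092 × 18.02 = 145.8 g

146 g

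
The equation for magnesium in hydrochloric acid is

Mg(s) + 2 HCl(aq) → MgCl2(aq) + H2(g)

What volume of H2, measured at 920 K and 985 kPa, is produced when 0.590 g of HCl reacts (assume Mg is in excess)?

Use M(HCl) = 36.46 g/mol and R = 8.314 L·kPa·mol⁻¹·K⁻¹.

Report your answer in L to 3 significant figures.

n(HCl) = 0.5900 / 36.46 = 0.01618 mol
n(H2) = (1/2) × 0.01618 = 0.008090 mol
V = nRT/P = 0.008090 × 8.314 × 920 / 985 = 0.06282 L

0.0628 L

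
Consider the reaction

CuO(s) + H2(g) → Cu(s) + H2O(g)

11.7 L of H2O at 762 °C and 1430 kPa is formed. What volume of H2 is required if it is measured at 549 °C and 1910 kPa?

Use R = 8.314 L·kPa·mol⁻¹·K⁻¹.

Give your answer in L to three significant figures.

n(H2O) = PV/RT = (1430 × 11.7) / (8.314 × 1035.15) = 1.944 mol
n(H2) = (1/1) × 1.944 = 1.944 mol
V = nRT/P = 1.944 × 8.314 × 822.15 / 1910 = 6.957 L

6.96 L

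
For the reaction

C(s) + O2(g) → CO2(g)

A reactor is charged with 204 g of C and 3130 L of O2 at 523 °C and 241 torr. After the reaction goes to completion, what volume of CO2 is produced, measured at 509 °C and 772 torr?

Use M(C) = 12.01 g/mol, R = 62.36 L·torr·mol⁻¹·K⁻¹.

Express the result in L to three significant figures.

n(C) = 204 / 12.01 = 16.99 mol
n(O2) = PV/RT = (241 × 3130) / (62.36 × 796.15) = 15.19 mol
For 16.99 mol C, stoichiometry requires (1/1) × 16.99 = 16.99 mol O2; 15.19 mol is available, so O2 is limiting.
n(CO2) = (1/1) × 15.19 = 15.19 mol
V(CO2) = nRT/P = 15.19 × 62.36 × 782.15 / 772 = 959.7 L

960 L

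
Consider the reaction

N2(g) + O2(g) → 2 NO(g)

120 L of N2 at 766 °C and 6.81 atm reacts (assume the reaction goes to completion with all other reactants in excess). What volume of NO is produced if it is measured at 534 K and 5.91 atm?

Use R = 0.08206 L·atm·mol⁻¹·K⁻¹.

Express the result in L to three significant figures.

142 L

n(N2) = PV/RT = (6.81 × 120) / (0.08206 × 1039.15) = 9.583 mol
n(NO) = (2/1) × 9.583 = 19.17 mol
V = nRT/P = 19.17 × 0.08206 × 534 / 5.91 = 142.1 L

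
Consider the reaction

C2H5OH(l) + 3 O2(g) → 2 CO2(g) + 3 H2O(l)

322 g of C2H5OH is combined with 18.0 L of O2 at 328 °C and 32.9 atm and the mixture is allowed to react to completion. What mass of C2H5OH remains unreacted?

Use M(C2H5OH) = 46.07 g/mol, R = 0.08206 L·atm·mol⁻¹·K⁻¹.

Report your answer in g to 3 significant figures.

n(C2H5OH) = 322 / 46.07 = 6.989 mol
n(O2) = PV/RT = (32.9 × 18.0) / (0.08206 × 601.15) = 12.00 mol
For 6.989 mol C2H5OH, stoichiometry requires (3/1) × 6.989 = 20.97 mol O2; 12.00 mol is available, so O2 is limiting.
n(C2H5OH) consumed = (1/3) × 12.00 = 4.000 mol; remaining = 6.989 − 4.000 = 2.989 mol
m(C2H5OH) = 2.989 × 46.07 = 137.7 g

138 g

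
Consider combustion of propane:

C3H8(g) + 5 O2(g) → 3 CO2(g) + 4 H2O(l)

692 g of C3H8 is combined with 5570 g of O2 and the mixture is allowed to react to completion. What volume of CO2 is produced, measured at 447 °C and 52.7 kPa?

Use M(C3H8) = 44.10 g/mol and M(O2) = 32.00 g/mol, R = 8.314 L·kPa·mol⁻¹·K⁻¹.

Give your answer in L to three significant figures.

5350 L

n(C3H8) = 692 / 44.10 = 15.69 mol
n(O2) = 5570 / 32.00 = 174.1 mol
For 15.69 mol C3H8, stoichiometry requires (5/1) × 15.69 = 78.45 mol O2; 174.1 mol is available, so C3H8 is limiting.
n(CO2) = (3/1) × 15.69 = 47.07 mol
V(CO2) = nRT/P = 47.07 × 8.314 × 720.15 / 52.7 = 5348 L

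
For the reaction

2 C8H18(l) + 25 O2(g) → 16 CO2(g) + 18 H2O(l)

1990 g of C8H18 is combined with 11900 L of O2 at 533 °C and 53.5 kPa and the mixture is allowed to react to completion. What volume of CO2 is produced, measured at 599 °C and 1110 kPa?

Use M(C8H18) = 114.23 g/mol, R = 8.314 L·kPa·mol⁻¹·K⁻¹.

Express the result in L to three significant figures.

n(C8H18) = 1990 / 114.23 = 17.42 mol
n(O2) = PV/RT = (53.5 × 11900) / (8.314 × 806.15) = 94.99 mol
For 17.42 mol C8H18, stoichiometry requires (25/2) × 17.42 = 217.8 mol O2; 94.99 mol is available, so O2 is limiting.
n(CO2) = (16/25) × 94.99 = 60.79 mol
V(CO2) = nRT/P = 60.79 × 8.314 × 872.15 / 1110 = 397.1 L

397 L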